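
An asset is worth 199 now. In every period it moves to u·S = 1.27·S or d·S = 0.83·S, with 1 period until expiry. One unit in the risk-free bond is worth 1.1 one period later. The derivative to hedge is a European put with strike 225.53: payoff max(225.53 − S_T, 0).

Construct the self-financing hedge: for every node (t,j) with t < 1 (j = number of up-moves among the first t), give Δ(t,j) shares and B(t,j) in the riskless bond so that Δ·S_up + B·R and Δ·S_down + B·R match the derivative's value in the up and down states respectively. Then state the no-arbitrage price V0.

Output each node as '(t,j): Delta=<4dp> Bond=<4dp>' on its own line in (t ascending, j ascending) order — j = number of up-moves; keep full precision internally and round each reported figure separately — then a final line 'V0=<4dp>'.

No-arbitrage ⇒ martingale measure with p* = (R−d)/(u−d) = 0.6136.
Terminal payoffs: V(1,0)=60.3600, V(1,1)=0.0000
(0,0): S=199.0000. Δ = (V_up−V_dn)/(S_up−S_dn) = (0.0000−60.3600)/(252.7300−165.1700) = -0.6894. V = [p*·0.0000 + (1−p*)·60.3600]/1.1 = 21.2008. B = V − Δ·S = 158.3826.
Root portfolio cost Δ·199+B reproduces V0=21.2008.

(0,0): Delta=-0.6894 Bond=158.3826
V0=21.2008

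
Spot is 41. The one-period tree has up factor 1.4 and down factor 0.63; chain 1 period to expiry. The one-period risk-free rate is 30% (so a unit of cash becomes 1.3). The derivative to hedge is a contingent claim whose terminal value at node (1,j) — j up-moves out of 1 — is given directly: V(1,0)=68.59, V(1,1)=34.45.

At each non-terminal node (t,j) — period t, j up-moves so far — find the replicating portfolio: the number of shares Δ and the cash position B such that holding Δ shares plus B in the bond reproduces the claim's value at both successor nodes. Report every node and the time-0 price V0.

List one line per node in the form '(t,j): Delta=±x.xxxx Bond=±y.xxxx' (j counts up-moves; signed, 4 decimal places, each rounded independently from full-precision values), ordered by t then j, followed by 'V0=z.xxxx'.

Since d<R<u, set p* = (R−d)/(u−d) = 0.8701; price each node as the discounted p*-expectation of its children.
Payoff layer (t=1): V(1,0)=68.5900, V(1,1)=34.4500
  t=0,j=0: stock 41.0000 → up 57.4000 (V=34.4500), down 25.8300 (V=68.5900). Price 29.9106; hedge Δ=-1.0814, bond B=74.2483.
Self-financing check: at every node Δ·S+B equals the discounted successor values.

(0,0): Delta=-1.0814 Bond=74.2483
V0=29.9106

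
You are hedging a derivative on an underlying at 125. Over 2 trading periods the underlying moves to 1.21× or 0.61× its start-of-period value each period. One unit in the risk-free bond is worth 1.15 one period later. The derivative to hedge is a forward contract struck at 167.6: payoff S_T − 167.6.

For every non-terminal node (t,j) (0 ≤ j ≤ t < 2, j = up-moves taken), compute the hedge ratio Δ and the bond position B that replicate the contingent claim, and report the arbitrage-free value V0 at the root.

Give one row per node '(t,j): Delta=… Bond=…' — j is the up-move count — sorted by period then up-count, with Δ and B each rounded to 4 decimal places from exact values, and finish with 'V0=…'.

The replicating-portfolio and risk-neutral prices coincide; use p* = (1.15−0.61)/(1.21−0.61) = 0.9000 for the latter.
At expiry t=2: V(2,0)=-121.0875, V(2,1)=-75.3375, V(2,2)=15.4125
  t=1,j=0: stock 76.2500 → up 92.2625 (V=-75.3375), down 46.5125 (V=-121.0875). Price -69.4891; hedge Δ=1.0000, bond B=-145.7391.
  t=1,j=1: stock 151.2500 → up 183.0125 (V=15.4125), down 92.2625 (V=-75.3375). Price 5.5109; hedge Δ=1.0000, bond B=-145.7391.
  t=0,j=0: stock 125.0000 → up 151.2500 (V=5.5109), down 76.2500 (V=-69.4891). Price -1.7297; hedge Δ=1.0000, bond B=-126.7297.
Root portfolio cost Δ·125+B reproduces V0=-1.7297.

(0,0): Delta=1.0000 Bond=-126.7297
(1,0): Delta=1.0000 Bond=-145.7391
(1,1): Delta=1.0000 Bond=-145.7391
V0=-1.7297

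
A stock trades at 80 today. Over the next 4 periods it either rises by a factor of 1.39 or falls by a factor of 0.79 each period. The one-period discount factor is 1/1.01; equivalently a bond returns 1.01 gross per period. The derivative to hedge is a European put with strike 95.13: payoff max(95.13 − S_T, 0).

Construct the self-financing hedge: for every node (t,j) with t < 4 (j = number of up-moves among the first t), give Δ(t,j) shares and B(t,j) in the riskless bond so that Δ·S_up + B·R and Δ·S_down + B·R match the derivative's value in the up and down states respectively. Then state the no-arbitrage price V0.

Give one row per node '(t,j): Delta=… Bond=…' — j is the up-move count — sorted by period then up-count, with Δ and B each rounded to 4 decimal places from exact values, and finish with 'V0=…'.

Since d<R<u, set p* = (R−d)/(u−d) = 0.3667; price each node as the discounted p*-expectation of its children.
Payoff layer (t=4): V(4,0)=63.9699, V(4,1)=40.3041, V(4,2)=0.0000, V(4,3)=0.0000, V(4,4)=0.0000
  t=3,j=0: stock 39.4431 → up 54.8259 (V=40.3041), down 31.1601 (V=63.9699). Price 54.7450; hedge Δ=-1.0000, bond B=94.1881.
  t=3,j=1: stock 69.3999 → up 96.4659 (V=0.0000), down 54.8259 (V=40.3041). Price 25.2732; hedge Δ=-0.9679, bond B=92.4466.
  t=3,j=2: stock 122.1087 → up 169.7311 (V=0.0000), down 96.4659 (V=0.0000). Price 0.0000; hedge Δ=0.0000, bond B=0.0000.
  t=3,j=3: stock 214.8495 → up 298.6408 (V=0.0000), down 169.7311 (V=0.0000). Price 0.0000; hedge Δ=0.0000, bond B=0.0000.
  t=2,j=0: stock 49.9280 → up 69.3999 (V=25.2732), down 39.4431 (V=54.7450). Price 43.5036; hedge Δ=-0.9838, bond B=92.6233.
  t=2,j=1: stock 87.8480 → up 122.1087 (V=0.0000), down 69.3999 (V=25.2732). Price 15.8479; hedge Δ=-0.4795, bond B=57.9698.
  t=2,j=2: stock 154.5680 → up 214.8495 (V=0.0000), down 122.1087 (V=0.0000). Price 0.0000; hedge Δ=0.0000, bond B=0.0000.
  t=1,j=0: stock 63.2000 → up 87.8480 (V=15.8479), down 49.9280 (V=43.5036). Price 33.0329; hedge Δ=-0.7293, bond B=79.1258.
  t=1,j=1: stock 111.2000 → up 154.5680 (V=0.0000), down 87.8480 (V=15.8479). Price 9.9376; hedge Δ=-0.2375, bond B=36.3507.
  t=0,j=0: stock 80.0000 → up 111.2000 (V=9.9376), down 63.2000 (V=33.0329). Price 24.3214; hedge Δ=-0.4812, bond B=62.8135.
Self-financing check: at every node Δ·S+B equals the discounted successor values.

(0,0): Delta=-0.4812 Bond=62.8135
(1,0): Delta=-0.7293 Bond=79.1258
(1,1): Delta=-0.2375 Bond=36.3507
(2,0): Delta=-0.9838 Bond=92.6233
(2,1): Delta=-0.4795 Bond=57.9698
(2,2): Delta=0.0000 Bond=0.0000
(3,0): Delta=-1.0000 Bond=94.1881
(3,1): Delta=-0.9679 Bond=92.4466
(3,2): Delta=0.0000 Bond=0.0000
(3,3): Delta=0.0000 Bond=0.0000
V0=24.3214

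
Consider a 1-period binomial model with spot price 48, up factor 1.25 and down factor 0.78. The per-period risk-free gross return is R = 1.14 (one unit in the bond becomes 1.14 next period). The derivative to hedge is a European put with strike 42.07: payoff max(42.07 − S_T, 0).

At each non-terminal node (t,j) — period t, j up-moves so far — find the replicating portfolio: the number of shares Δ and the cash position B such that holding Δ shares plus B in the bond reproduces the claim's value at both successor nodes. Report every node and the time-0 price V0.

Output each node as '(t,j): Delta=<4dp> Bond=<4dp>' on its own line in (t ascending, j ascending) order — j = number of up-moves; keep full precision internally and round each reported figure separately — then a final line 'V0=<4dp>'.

(0,0): Delta=-0.2052 Bond=10.8016
V0=0.9505

Under the risk-neutral measure, an up-move has probability p* = (R−d)/(u−d) = 0.7660 and values discount at R = 1.14.
Terminal payoffs: V(1,0)=4.6300, V(1,1)=0.0000
  t=0,j=0: stock 48.0000 → up 60.0000 (V=0.0000), down 37.4400 (V=4.6300). Price 0.9505; hedge Δ=-0.2052, bond B=10.8016.
Root portfolio cost Δ·48+B reproduces V0=0.9505.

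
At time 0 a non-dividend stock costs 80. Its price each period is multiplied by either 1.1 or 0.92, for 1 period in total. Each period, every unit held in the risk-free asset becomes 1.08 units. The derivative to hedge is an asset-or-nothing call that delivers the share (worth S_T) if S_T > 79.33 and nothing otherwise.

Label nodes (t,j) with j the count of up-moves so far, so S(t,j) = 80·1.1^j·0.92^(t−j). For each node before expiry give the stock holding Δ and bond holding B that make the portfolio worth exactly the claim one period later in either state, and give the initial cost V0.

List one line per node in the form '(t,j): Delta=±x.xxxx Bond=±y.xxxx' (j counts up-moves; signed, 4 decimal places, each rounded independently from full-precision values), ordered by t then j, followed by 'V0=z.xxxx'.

(0,0): Delta=6.1111 Bond=-416.4609
V0=72.4280

Under the risk-neutral measure, an up-move has probability p* = (R−d)/(u−d) = 0.8889 and values discount at R = 1.08.
Terminal payoffs: V(1,0)=0.0000, V(1,1)=88.0000
Node (0,0) S=80.0000: V=(p*·88.0000+(1−p*)·0.0000)/1.08=72.4280; Δ=(88.0000−0.0000)/(88.0000−73.6000)=6.1111; B=V−Δ·S=-416.4609
The time-0 hedge costs 72.4280, which is the no-arbitrage price.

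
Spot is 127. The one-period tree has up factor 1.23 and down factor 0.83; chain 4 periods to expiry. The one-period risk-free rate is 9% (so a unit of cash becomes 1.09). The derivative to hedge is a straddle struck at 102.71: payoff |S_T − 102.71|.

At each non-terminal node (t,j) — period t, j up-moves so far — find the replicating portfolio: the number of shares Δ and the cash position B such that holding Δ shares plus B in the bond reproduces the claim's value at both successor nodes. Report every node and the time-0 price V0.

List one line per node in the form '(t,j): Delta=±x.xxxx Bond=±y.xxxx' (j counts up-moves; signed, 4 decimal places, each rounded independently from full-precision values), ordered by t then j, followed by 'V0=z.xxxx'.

Risk-neutral probability p* = (R−d)/(u−d) = (1.09−0.83)/(1.23−0.83) = 0.6500.
At expiry t=4: V(4,0)=42.4379, V(4,1)=13.3912, V(4,2)=29.6541, V(4,3)=93.4440, V(4,4)=187.9760
(3,0): S=72.6169. Δ = (V_up−V_dn)/(S_up−S_dn) = (13.3912−42.4379)/(89.3188−60.2721) = -1.0000. V = [p*·13.3912 + (1−p*)·42.4379]/1.09 = 21.6124. B = V − Δ·S = 94.2294.
(3,1): S=107.6131. Δ = (V_up−V_dn)/(S_up−S_dn) = (29.6541−13.3912)/(132.3641−89.3188) = 0.3778. V = [p*·29.6541 + (1−p*)·13.3912]/1.09 = 21.9835. B = V − Δ·S = -18.6738.
(3,2): S=159.4748. Δ = (V_up−V_dn)/(S_up−S_dn) = (93.4440−29.6541)/(196.1540−132.3641) = 1.0000. V = [p*·93.4440 + (1−p*)·29.6541]/1.09 = 65.2454. B = V − Δ·S = -94.2294.
(3,3): S=236.3301. Δ = (V_up−V_dn)/(S_up−S_dn) = (187.9760−93.4440)/(290.6860−196.1540) = 1.0000. V = [p*·187.9760 + (1−p*)·93.4440]/1.09 = 142.1008. B = V − Δ·S = -94.2294.
(2,0): S=87.4903. Δ = (V_up−V_dn)/(S_up−S_dn) = (21.9835−21.6124)/(107.6131−72.6169) = 0.0106. V = [p*·21.9835 + (1−p*)·21.6124]/1.09 = 20.0492. B = V − Δ·S = 19.1214.
(2,1): S=129.6543. Δ = (V_up−V_dn)/(S_up−S_dn) = (65.2454−21.9835)/(159.4748−107.6131) = 0.8342. V = [p*·65.2454 + (1−p*)·21.9835]/1.09 = 45.9668. B = V − Δ·S = -62.1880.
(2,2): S=192.1383. Δ = (V_up−V_dn)/(S_up−S_dn) = (142.1008−65.2454)/(236.3301−159.4748) = 1.0000. V = [p*·142.1008 + (1−p*)·65.2454]/1.09 = 105.6893. B = V − Δ·S = -86.4490.
(1,0): S=105.4100. Δ = (V_up−V_dn)/(S_up−S_dn) = (45.9668−20.0492)/(129.6543−87.4903) = 0.6147. V = [p*·45.9668 + (1−p*)·20.0492]/1.09 = 33.8492. B = V − Δ·S = -30.9447.
(1,1): S=156.2100. Δ = (V_up−V_dn)/(S_up−S_dn) = (105.6893−45.9668)/(192.1383−129.6543) = 0.9558. V = [p*·105.6893 + (1−p*)·45.9668]/1.09 = 77.7857. B = V − Δ·S = -71.5207.
(0,0): S=127.0000. Δ = (V_up−V_dn)/(S_up−S_dn) = (77.7857−33.8492)/(156.2100−105.4100) = 0.8649. V = [p*·77.7857 + (1−p*)·33.8492]/1.09 = 57.2550. B = V − Δ·S = -52.5864.
Self-financing check: at every node Δ·S+B equals the discounted successor values.

(0,0): Delta=0.8649 Bond=-52.5864
(1,0): Delta=0.6147 Bond=-30.9447
(1,1): Delta=0.9558 Bond=-71.5207
(2,0): Delta=0.0106 Bond=19.1214
(2,1): Delta=0.8342 Bond=-62.1880
(2,2): Delta=1.0000 Bond=-86.4490
(3,0): Delta=-1.0000 Bond=94.2294
(3,1): Delta=0.3778 Bond=-18.6738
(3,2): Delta=1.0000 Bond=-94.2294
(3,3): Delta=1.0000 Bond=-94.2294
V0=57.2550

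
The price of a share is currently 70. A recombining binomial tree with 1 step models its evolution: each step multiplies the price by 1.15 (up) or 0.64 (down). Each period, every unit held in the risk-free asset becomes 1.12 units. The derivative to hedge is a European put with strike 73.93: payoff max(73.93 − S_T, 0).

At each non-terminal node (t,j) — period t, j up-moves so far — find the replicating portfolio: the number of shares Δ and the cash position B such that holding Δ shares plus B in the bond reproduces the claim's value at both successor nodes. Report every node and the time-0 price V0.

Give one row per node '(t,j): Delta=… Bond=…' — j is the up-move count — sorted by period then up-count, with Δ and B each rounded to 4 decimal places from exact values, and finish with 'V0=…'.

(0,0): Delta=-0.8160 Bond=58.6476
V0=1.5299

Risk-neutral probability p* = (R−d)/(u−d) = (1.12−0.64)/(1.15−0.64) = 0.9412.
Terminal payoffs: V(1,0)=29.1300, V(1,1)=0.0000
Node (0,0) S=70.0000: V=(p*·0.0000+(1−p*)·29.1300)/1.12=1.5299; Δ=(0.0000−29.1300)/(80.5000−44.8000)=-0.8160; B=V−Δ·S=58.6476
Check: Δ(0,0)·S0 + B(0,0) = 1.5299 = V0.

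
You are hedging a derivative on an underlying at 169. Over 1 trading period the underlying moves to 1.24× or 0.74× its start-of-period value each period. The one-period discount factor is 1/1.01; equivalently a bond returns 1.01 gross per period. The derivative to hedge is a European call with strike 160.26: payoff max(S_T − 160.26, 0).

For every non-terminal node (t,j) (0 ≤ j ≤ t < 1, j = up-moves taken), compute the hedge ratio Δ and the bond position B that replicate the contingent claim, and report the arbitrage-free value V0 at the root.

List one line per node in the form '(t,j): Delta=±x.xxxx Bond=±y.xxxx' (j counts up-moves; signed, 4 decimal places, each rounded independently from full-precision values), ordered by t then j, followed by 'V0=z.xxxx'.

Risk-neutral probability p* = (R−d)/(u−d) = (1.01−0.74)/(1.24−0.74) = 0.5400.
At expiry t=1: V(1,0)=0.0000, V(1,1)=49.3000
(0,0): S=169.0000. Δ = (V_up−V_dn)/(S_up−S_dn) = (49.3000−0.0000)/(209.5600−125.0600) = 0.5834. V = [p*·49.3000 + (1−p*)·0.0000]/1.01 = 26.3584. B = V − Δ·S = -72.2416.
Each (Δ,B) replicates both successor values, so the strategy is self-financing and V0 is arbitrage-free.

(0,0): Delta=0.5834 Bond=-72.2416
V0=26.3584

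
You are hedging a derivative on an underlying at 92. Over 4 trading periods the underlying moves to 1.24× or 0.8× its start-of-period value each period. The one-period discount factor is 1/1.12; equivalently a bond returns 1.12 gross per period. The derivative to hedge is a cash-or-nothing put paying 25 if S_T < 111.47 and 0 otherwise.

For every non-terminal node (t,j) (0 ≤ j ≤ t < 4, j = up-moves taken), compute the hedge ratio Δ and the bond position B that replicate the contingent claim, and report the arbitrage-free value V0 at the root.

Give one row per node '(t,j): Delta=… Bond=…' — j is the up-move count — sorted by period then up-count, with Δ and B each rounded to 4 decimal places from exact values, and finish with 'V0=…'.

(0,0): Delta=-0.1902 Bond=22.2774
(1,0): Delta=-0.3255 Bond=34.9072
(1,1): Delta=-0.1575 Bond=21.2170
(2,0): Delta=0.0000 Bond=19.9298
(2,1): Delta=-0.4043 Bond=46.2834
(2,2): Delta=-0.0978 Bond=15.3180
(3,0): Delta=0.0000 Bond=22.3214
(3,1): Delta=0.0000 Bond=22.3214
(3,2): Delta=-0.5021 Bond=62.9058
(3,3): Delta=0.0000 Bond=0.0000
V0=4.7758

Under the risk-neutral measure, an up-move has probability p* = (R−d)/(u−d) = 0.7273 and values discount at R = 1.12.
Payoff layer (t=4): V(4,0)=25.0000, V(4,1)=25.0000, V(4,2)=25.0000, V(4,3)=0.0000, V(4,4)=0.0000
  t=3,j=0: stock 47.1040 → up 58.4090 (V=25.0000), down 37.6832 (V=25.0000). Price 22.3214; hedge Δ=0.0000, bond B=22.3214.
  t=3,j=1: stock 73.0112 → up 90.5339 (V=25.0000), down 58.4090 (V=25.0000). Price 22.3214; hedge Δ=0.0000, bond B=22.3214.
  t=3,j=2: stock 113.1674 → up 140.3275 (V=0.0000), down 90.5339 (V=25.0000). Price 6.0877; hedge Δ=-0.5021, bond B=62.9058.
  t=3,j=3: stock 175.4094 → up 217.5077 (V=0.0000), down 140.3275 (V=0.0000). Price 0.0000; hedge Δ=0.0000, bond B=0.0000.
  t=2,j=0: stock 58.8800 → up 73.0112 (V=22.3214), down 47.1040 (V=22.3214). Price 19.9298; hedge Δ=0.0000, bond B=19.9298.
  t=2,j=1: stock 91.2640 → up 113.1674 (V=6.0877), down 73.0112 (V=22.3214). Price 9.3884; hedge Δ=-0.4043, bond B=46.2834.
  t=2,j=2: stock 141.4592 → up 175.4094 (V=0.0000), down 113.1674 (V=6.0877). Price 1.4824; hedge Δ=-0.0978, bond B=15.3180.
  t=1,j=0: stock 73.6000 → up 91.2640 (V=9.3884), down 58.8800 (V=19.9298). Price 10.9494; hedge Δ=-0.3255, bond B=34.9072.
  t=1,j=1: stock 114.0800 → up 141.4592 (V=1.4824), down 91.2640 (V=9.3884). Price 3.2487; hedge Δ=-0.1575, bond B=21.2170.
  t=0,j=0: stock 92.0000 → up 114.0800 (V=3.2487), down 73.6000 (V=10.9494). Price 4.7758; hedge Δ=-0.1902, bond B=22.2774.
Self-financing check: at every node Δ·S+B equals the discounted successor values.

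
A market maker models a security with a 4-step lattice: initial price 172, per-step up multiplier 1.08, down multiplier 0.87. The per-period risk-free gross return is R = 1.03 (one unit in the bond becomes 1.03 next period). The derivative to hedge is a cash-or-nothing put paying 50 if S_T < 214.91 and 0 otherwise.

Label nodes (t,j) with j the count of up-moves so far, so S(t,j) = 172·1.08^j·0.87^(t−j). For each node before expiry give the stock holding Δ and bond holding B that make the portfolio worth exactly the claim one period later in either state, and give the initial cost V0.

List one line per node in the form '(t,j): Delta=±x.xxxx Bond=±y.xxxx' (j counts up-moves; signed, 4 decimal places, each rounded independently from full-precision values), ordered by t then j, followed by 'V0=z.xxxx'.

Risk-neutral probability p* = (R−d)/(u−d) = (1.03−0.87)/(1.08−0.87) = 0.7619.
At expiry t=4: V(4,0)=50.0000, V(4,1)=50.0000, V(4,2)=50.0000, V(4,3)=50.0000, V(4,4)=0.0000
(3,0): S=113.2625. Δ = (V_up−V_dn)/(S_up−S_dn) = (50.0000−50.0000)/(122.3235−98.5384) = 0.0000. V = [p*·50.0000 + (1−p*)·50.0000]/1.03 = 48.5437. B = V − Δ·S = 48.5437.
(3,1): S=140.6017. Δ = (V_up−V_dn)/(S_up−S_dn) = (50.0000−50.0000)/(151.8499−122.3235) = 0.0000. V = [p*·50.0000 + (1−p*)·50.0000]/1.03 = 48.5437. B = V − Δ·S = 48.5437.
(3,2): S=174.5401. Δ = (V_up−V_dn)/(S_up−S_dn) = (50.0000−50.0000)/(188.5033−151.8499) = 0.0000. V = [p*·50.0000 + (1−p*)·50.0000]/1.03 = 48.5437. B = V − Δ·S = 48.5437.
(3,3): S=216.6705. Δ = (V_up−V_dn)/(S_up−S_dn) = (0.0000−50.0000)/(234.0041−188.5033) = -1.0989. V = [p*·0.0000 + (1−p*)·50.0000]/1.03 = 11.5580. B = V − Δ·S = 249.6533.
(2,0): S=130.1868. Δ = (V_up−V_dn)/(S_up−S_dn) = (48.5437−48.5437)/(140.6017−113.2625) = 0.0000. V = [p*·48.5437 + (1−p*)·48.5437]/1.03 = 47.1298. B = V − Δ·S = 47.1298.
(2,1): S=161.6112. Δ = (V_up−V_dn)/(S_up−S_dn) = (48.5437−48.5437)/(174.5401−140.6017) = 0.0000. V = [p*·48.5437 + (1−p*)·48.5437]/1.03 = 47.1298. B = V − Δ·S = 47.1298.
(2,2): S=200.6208. Δ = (V_up−V_dn)/(S_up−S_dn) = (11.5580−48.5437)/(216.6705−174.5401) = -0.8779. V = [p*·11.5580 + (1−p*)·48.5437]/1.03 = 19.7710. B = V − Δ·S = 195.8932.
(1,0): S=149.6400. Δ = (V_up−V_dn)/(S_up−S_dn) = (47.1298−47.1298)/(161.6112−130.1868) = 0.0000. V = [p*·47.1298 + (1−p*)·47.1298]/1.03 = 45.7571. B = V − Δ·S = 45.7571.
(1,1): S=185.7600. Δ = (V_up−V_dn)/(S_up−S_dn) = (19.7710−47.1298)/(200.6208−161.6112) = -0.7013. V = [p*·19.7710 + (1−p*)·47.1298]/1.03 = 25.5194. B = V − Δ·S = 155.7994.
(0,0): S=172.0000. Δ = (V_up−V_dn)/(S_up−S_dn) = (25.5194−45.7571)/(185.7600−149.6400) = -0.5603. V = [p*·25.5194 + (1−p*)·45.7571]/1.03 = 29.4543. B = V − Δ·S = 125.8241.
The time-0 hedge costs 29.4543, which is the no-arbitrage price.

(0,0): Delta=-0.5603 Bond=125.8241
(1,0): Delta=0.0000 Bond=45.7571
(1,1): Delta=-0.7013 Bond=155.7994
(2,0): Delta=0.0000 Bond=47.1298
(2,1): Delta=0.0000 Bond=47.1298
(2,2): Delta=-0.8779 Bond=195.8932
(3,0): Delta=0.0000 Bond=48.5437
(3,1): Delta=0.0000 Bond=48.5437
(3,2): Delta=0.0000 Bond=48.5437
(3,3): Delta=-1.0989 Bond=249.6533
V0=29.4543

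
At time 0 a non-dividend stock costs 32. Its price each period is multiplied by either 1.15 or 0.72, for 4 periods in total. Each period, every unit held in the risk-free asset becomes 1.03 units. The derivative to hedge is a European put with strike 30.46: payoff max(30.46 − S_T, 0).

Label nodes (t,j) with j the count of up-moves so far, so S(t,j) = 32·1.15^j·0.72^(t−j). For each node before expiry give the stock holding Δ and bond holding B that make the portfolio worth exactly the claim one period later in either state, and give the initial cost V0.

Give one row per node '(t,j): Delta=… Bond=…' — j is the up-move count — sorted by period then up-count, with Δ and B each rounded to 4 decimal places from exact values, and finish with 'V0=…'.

The replicating-portfolio and risk-neutral prices coincide; use p* = (1.03−0.72)/(1.15−0.72) = 0.7209 for the latter.
Payoff layer (t=4): V(4,0)=21.8604, V(4,1)=16.7245, V(4,2)=8.5213, V(4,3)=0.0000, V(4,4)=0.0000
  t=3,j=0: stock 11.9439 → up 13.7355 (V=16.7245), down 8.5996 (V=21.8604). Price 17.6289; hedge Δ=-1.0000, bond B=29.5728.
  t=3,j=1: stock 19.0771 → up 21.9387 (V=8.5213), down 13.7355 (V=16.7245). Price 10.4957; hedge Δ=-1.0000, bond B=29.5728.
  t=3,j=2: stock 30.4704 → up 35.0410 (V=0.0000), down 21.9387 (V=8.5213). Price 2.3088; hedge Δ=-0.6504, bond B=22.1258.
  t=3,j=3: stock 48.6680 → up 55.9682 (V=0.0000), down 35.0410 (V=0.0000). Price 0.0000; hedge Δ=0.0000, bond B=0.0000.
  t=2,j=0: stock 16.5888 → up 19.0771 (V=10.4957), down 11.9439 (V=17.6289). Price 12.1227; hedge Δ=-1.0000, bond B=28.7115.
  t=2,j=1: stock 26.4960 → up 30.4704 (V=2.3088), down 19.0771 (V=10.4957). Price 4.4597; hedge Δ=-0.7186, bond B=23.4991.
  t=2,j=2: stock 42.3200 → up 48.6680 (V=0.0000), down 30.4704 (V=2.3088). Price 0.6255; hedge Δ=-0.1269, bond B=5.9948.
  t=1,j=0: stock 23.0400 → up 26.4960 (V=4.4597), down 16.5888 (V=12.1227). Price 6.4060; hedge Δ=-0.7735, bond B=24.2269.
  t=1,j=1: stock 36.8000 → up 42.3200 (V=0.6255), down 26.4960 (V=4.4597). Price 1.6462; hedge Δ=-0.2423, bond B=10.5628.
  t=0,j=0: stock 32.0000 → up 36.8000 (V=1.6462), down 23.0400 (V=6.4060). Price 2.8879; hedge Δ=-0.3459, bond B=13.9573.
Root portfolio cost Δ·32+B reproduces V0=2.8879.

(0,0): Delta=-0.3459 Bond=13.9573
(1,0): Delta=-0.7735 Bond=24.2269
(1,1): Delta=-0.2423 Bond=10.5628
(2,0): Delta=-1.0000 Bond=28.7115
(2,1): Delta=-0.7186 Bond=23.4991
(2,2): Delta=-0.1269 Bond=5.9948
(3,0): Delta=-1.0000 Bond=29.5728
(3,1): Delta=-1.0000 Bond=29.5728
(3,2): Delta=-0.6504 Bond=22.1258
(3,3): Delta=0.0000 Bond=0.0000
V0=2.8879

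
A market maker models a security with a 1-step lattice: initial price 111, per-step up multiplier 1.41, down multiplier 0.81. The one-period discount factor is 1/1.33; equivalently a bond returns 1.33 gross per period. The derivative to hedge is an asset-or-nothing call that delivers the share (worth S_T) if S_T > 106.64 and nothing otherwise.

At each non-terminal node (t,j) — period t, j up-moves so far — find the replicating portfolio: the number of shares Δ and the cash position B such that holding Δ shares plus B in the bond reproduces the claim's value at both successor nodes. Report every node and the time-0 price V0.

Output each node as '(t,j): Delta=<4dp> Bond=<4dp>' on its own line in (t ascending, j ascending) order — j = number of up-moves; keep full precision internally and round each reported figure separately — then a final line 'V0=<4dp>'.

(0,0): Delta=2.3500 Bond=-158.8635
V0=101.9865

Under the risk-neutral measure, an up-move has probability p* = (R−d)/(u−d) = 0.8667 and values discount at R = 1.33.
Terminal payoffs: V(1,0)=0.0000, V(1,1)=156.5100
(0,0): S=111.0000. Δ = (V_up−V_dn)/(S_up−S_dn) = (156.5100−0.0000)/(156.5100−89.9100) = 2.3500. V = [p*·156.5100 + (1−p*)·0.0000]/1.33 = 101.9865. B = V − Δ·S = -158.8635.
Root portfolio cost Δ·111+B reproduces V0=101.9865.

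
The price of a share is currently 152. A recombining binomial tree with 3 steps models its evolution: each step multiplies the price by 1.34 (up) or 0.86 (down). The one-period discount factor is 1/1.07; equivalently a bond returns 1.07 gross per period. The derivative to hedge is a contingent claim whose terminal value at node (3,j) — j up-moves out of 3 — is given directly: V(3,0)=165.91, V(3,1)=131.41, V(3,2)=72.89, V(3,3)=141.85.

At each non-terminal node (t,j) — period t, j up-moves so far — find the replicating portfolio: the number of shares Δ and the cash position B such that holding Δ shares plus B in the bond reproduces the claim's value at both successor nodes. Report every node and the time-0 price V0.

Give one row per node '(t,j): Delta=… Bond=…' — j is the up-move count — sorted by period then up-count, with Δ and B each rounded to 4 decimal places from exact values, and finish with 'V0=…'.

No-arbitrage ⇒ martingale measure with p* = (R−d)/(u−d) = 0.4375.
Terminal values V(3,·): V(3,0)=165.9100, V(3,1)=131.4100, V(3,2)=72.8900, V(3,3)=141.8500
Node (2,0) S=112.4192: V=(p*·131.4100+(1−p*)·165.9100)/1.07=140.9498; Δ=(131.4100−165.9100)/(150.6417−96.6805)=-0.6393; B=V−Δ·S=212.8248
Node (2,1) S=175.1648: V=(p*·72.8900+(1−p*)·131.4100)/1.07=98.8855; Δ=(72.8900−131.4100)/(234.7208−150.6417)=-0.6960; B=V−Δ·S=220.8022
Node (2,2) S=272.9312: V=(p*·141.8500+(1−p*)·72.8900)/1.07=96.3178; Δ=(141.8500−72.8900)/(365.7278−234.7208)=0.5264; B=V−Δ·S=-47.3489
Node (1,0) S=130.7200: V=(p*·98.8855+(1−p*)·140.9498)/1.07=114.5296; Δ=(98.8855−140.9498)/(175.1648−112.4192)=-0.6704; B=V−Δ·S=202.1634
Node (1,1) S=203.6800: V=(p*·96.3178+(1−p*)·98.8855)/1.07=91.3665; Δ=(96.3178−98.8855)/(272.9312−175.1648)=-0.0263; B=V−Δ·S=96.7160
Node (0,0) S=152.0000: V=(p*·91.3665+(1−p*)·114.5296)/1.07=97.5661; Δ=(91.3665−114.5296)/(203.6800−130.7200)=-0.3175; B=V−Δ·S=145.8226
Root portfolio cost Δ·152+B reproduces V0=97.5661.

(0,0): Delta=-0.3175 Bond=145.8226
(1,0): Delta=-0.6704 Bond=202.1634
(1,1): Delta=-0.0263 Bond=96.7160
(2,0): Delta=-0.6393 Bond=212.8248
(2,1): Delta=-0.6960 Bond=220.8022
(2,2): Delta=0.5264 Bond=-47.3489
V0=97.5661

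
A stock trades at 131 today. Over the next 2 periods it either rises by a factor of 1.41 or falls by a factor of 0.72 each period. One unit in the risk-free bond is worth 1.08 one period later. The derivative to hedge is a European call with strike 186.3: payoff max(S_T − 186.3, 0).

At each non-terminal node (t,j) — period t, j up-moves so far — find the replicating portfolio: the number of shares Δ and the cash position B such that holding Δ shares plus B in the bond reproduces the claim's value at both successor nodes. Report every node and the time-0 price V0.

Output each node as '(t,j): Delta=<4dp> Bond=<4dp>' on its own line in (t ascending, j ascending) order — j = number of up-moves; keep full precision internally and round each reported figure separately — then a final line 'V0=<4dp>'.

The replicating-portfolio and risk-neutral prices coincide; use p* = (1.08−0.72)/(1.41−0.72) = 0.5217 for the latter.
Terminal payoffs: V(2,0)=0.0000, V(2,1)=0.0000, V(2,2)=74.1411
(1,0): S=94.3200. Δ = (V_up−V_dn)/(S_up−S_dn) = (0.0000−0.0000)/(132.9912−67.9104) = 0.0000. V = [p*·0.0000 + (1−p*)·0.0000]/1.08 = 0.0000. B = V − Δ·S = 0.0000.
(1,1): S=184.7100. Δ = (V_up−V_dn)/(S_up−S_dn) = (74.1411−0.0000)/(260.4411−132.9912) = 0.5817. V = [p*·74.1411 + (1−p*)·0.0000]/1.08 = 35.8170. B = V − Δ·S = -71.6339.
(0,0): S=131.0000. Δ = (V_up−V_dn)/(S_up−S_dn) = (35.8170−0.0000)/(184.7100−94.3200) = 0.3962. V = [p*·35.8170 + (1−p*)·0.0000]/1.08 = 17.3029. B = V − Δ·S = -34.6058.
Root portfolio cost Δ·131+B reproduces V0=17.3029.

(0,0): Delta=0.3962 Bond=-34.6058
(1,0): Delta=0.0000 Bond=0.0000
(1,1): Delta=0.5817 Bond=-71.6339
V0=17.3029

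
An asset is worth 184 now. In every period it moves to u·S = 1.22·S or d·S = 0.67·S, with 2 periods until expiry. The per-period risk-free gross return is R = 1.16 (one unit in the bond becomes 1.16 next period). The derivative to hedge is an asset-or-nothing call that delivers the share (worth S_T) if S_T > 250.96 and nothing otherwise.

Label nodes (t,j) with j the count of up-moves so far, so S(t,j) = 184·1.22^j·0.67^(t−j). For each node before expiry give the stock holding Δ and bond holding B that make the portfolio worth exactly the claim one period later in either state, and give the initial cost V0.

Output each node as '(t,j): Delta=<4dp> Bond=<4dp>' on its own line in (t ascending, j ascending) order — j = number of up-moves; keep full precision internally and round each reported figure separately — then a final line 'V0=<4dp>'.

(0,0): Delta=2.0784 Bond=-220.8854
(1,0): Delta=0.0000 Bond=0.0000
(1,1): Delta=2.2182 Bond=-287.6018
V0=161.5431

Risk-neutral probability p* = (R−d)/(u−d) = (1.16−0.67)/(1.22−0.67) = 0.8909.
Payoff layer (t=2): V(2,0)=0.0000, V(2,1)=0.0000, V(2,2)=273.8656
(1,0): S=123.2800. Δ = (V_up−V_dn)/(S_up−S_dn) = (0.0000−0.0000)/(150.4016−82.5976) = 0.0000. V = [p*·0.0000 + (1−p*)·0.0000]/1.16 = 0.0000. B = V − Δ·S = 0.0000.
(1,1): S=224.4800. Δ = (V_up−V_dn)/(S_up−S_dn) = (273.8656−0.0000)/(273.8656−150.4016) = 2.2182. V = [p*·273.8656 + (1−p*)·0.0000]/1.16 = 210.3356. B = V − Δ·S = -287.6018.
(0,0): S=184.0000. Δ = (V_up−V_dn)/(S_up−S_dn) = (210.3356−0.0000)/(224.4800−123.2800) = 2.0784. V = [p*·210.3356 + (1−p*)·0.0000]/1.16 = 161.5431. B = V − Δ·S = -220.8854.
The time-0 hedge costs 161.5431, which is the no-arbitrage price.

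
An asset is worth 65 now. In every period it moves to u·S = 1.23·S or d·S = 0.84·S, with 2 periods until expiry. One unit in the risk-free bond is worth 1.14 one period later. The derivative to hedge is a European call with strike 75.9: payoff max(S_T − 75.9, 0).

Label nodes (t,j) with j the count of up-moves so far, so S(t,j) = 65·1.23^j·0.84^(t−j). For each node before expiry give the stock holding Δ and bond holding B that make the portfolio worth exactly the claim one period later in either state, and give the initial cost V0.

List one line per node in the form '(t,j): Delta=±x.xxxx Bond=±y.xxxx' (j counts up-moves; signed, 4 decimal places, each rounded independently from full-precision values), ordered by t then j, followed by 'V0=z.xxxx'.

No-arbitrage ⇒ martingale measure with p* = (R−d)/(u−d) = 0.7692.
Terminal values V(2,·): V(2,0)=0.0000, V(2,1)=0.0000, V(2,2)=22.4385
  t=1,j=0: stock 54.6000 → up 67.1580 (V=0.0000), down 45.8640 (V=0.0000). Price 0.0000; hedge Δ=0.0000, bond B=0.0000.
  t=1,j=1: stock 79.9500 → up 98.3385 (V=22.4385), down 67.1580 (V=0.0000). Price 15.1407; hedge Δ=0.7196, bond B=-42.3939.
  t=0,j=0: stock 65.0000 → up 79.9500 (V=15.1407), down 54.6000 (V=0.0000). Price 10.2164; hedge Δ=0.5973, bond B=-28.6059.
The time-0 hedge costs 10.2164, which is the no-arbitrage price.

(0,0): Delta=0.5973 Bond=-28.6059
(1,0): Delta=0.0000 Bond=0.0000
(1,1): Delta=0.7196 Bond=-42.3939
V0=10.2164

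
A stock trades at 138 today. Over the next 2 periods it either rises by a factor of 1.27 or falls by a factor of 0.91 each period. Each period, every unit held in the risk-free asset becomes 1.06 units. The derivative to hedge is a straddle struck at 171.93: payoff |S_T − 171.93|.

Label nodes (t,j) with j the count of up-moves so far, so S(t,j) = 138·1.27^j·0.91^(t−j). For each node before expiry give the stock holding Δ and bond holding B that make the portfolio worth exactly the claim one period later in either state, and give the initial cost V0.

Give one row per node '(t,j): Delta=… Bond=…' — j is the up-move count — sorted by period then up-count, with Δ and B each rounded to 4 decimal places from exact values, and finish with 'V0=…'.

Under the risk-neutral measure, an up-move has probability p* = (R−d)/(u−d) = 0.4167 and values discount at R = 1.06.
Terminal values V(2,·): V(2,0)=57.6522, V(2,1)=12.4434, V(2,2)=50.6502
Node (1,0) S=125.5800: V=(p*·12.4434+(1−p*)·57.6522)/1.06=36.6181; Δ=(12.4434−57.6522)/(159.4866−114.2778)=-1.0000; B=V−Δ·S=162.1981
Node (1,1) S=175.2600: V=(p*·50.6502+(1−p*)·12.4434)/1.06=26.7575; Δ=(50.6502−12.4434)/(222.5802−159.4866)=0.6056; B=V−Δ·S=-79.3725
Node (0,0) S=138.0000: V=(p*·26.7575+(1−p*)·36.6181)/1.06=30.6693; Δ=(26.7575−36.6181)/(175.2600−125.5800)=-0.1985; B=V−Δ·S=58.0601
Check: Δ(0,0)·S0 + B(0,0) = 30.6693 = V0.

(0,0): Delta=-0.1985 Bond=58.0601
(1,0): Delta=-1.0000 Bond=162.1981
(1,1): Delta=0.6056 Bond=-79.3725
V0=30.6693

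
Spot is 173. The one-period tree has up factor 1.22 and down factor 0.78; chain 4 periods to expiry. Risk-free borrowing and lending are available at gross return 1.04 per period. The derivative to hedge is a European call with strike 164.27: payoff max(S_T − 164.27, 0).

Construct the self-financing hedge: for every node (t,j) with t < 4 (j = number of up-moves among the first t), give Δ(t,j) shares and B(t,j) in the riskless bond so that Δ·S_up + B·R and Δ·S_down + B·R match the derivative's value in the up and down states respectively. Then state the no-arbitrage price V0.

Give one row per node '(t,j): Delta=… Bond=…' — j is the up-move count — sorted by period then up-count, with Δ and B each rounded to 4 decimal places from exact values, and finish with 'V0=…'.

(0,0): Delta=0.7373 Bond=-81.4159
(1,0): Delta=0.4391 Bond=-44.4409
(1,1): Delta=0.8692 Bond=-112.5252
(2,0): Delta=0.0000 Bond=0.0000
(2,1): Delta=0.6335 Bond=-78.2159
(2,2): Delta=0.9736 Bond=-143.8949
(3,0): Delta=0.0000 Bond=0.0000
(3,1): Delta=0.0000 Bond=0.0000
(3,2): Delta=0.9139 Bond=-137.6600
(3,3): Delta=1.0000 Bond=-157.9519
V0=46.1304

Since d<R<u, set p* = (R−d)/(u−d) = 0.5909; price each node as the discounted p*-expectation of its children.
Payoff layer (t=4): V(4,0)=0.0000, V(4,1)=0.0000, V(4,2)=0.0000, V(4,3)=80.7605, V(4,4)=218.9829
(3,0): S=82.0975. Δ = (V_up−V_dn)/(S_up−S_dn) = (0.0000−0.0000)/(100.1589−64.0360) = 0.0000. V = [p*·0.0000 + (1−p*)·0.0000]/1.04 = 0.0000. B = V − Δ·S = 0.0000.
(3,1): S=128.4089. Δ = (V_up−V_dn)/(S_up−S_dn) = (0.0000−0.0000)/(156.6589−100.1589) = 0.0000. V = [p*·0.0000 + (1−p*)·0.0000]/1.04 = 0.0000. B = V − Δ·S = 0.0000.
(3,2): S=200.8447. Δ = (V_up−V_dn)/(S_up−S_dn) = (80.7605−0.0000)/(245.0305−156.6589) = 0.9139. V = [p*·80.7605 + (1−p*)·0.0000]/1.04 = 45.8867. B = V − Δ·S = -137.6600.
(3,3): S=314.1417. Δ = (V_up−V_dn)/(S_up−S_dn) = (218.9829−80.7605)/(383.2529−245.0305) = 1.0000. V = [p*·218.9829 + (1−p*)·80.7605]/1.04 = 156.1898. B = V − Δ·S = -157.9519.
(2,0): S=105.2532. Δ = (V_up−V_dn)/(S_up−S_dn) = (0.0000−0.0000)/(128.4089−82.0975) = 0.0000. V = [p*·0.0000 + (1−p*)·0.0000]/1.04 = 0.0000. B = V − Δ·S = 0.0000.
(2,1): S=164.6268. Δ = (V_up−V_dn)/(S_up−S_dn) = (45.8867−0.0000)/(200.8447−128.4089) = 0.6335. V = [p*·45.8867 + (1−p*)·0.0000]/1.04 = 26.0720. B = V − Δ·S = -78.2159.
(2,2): S=257.4932. Δ = (V_up−V_dn)/(S_up−S_dn) = (156.1898−45.8867)/(314.1417−200.8447) = 0.9736. V = [p*·156.1898 + (1−p*)·45.8867]/1.04 = 106.7940. B = V − Δ·S = -143.8949.
(1,0): S=134.9400. Δ = (V_up−V_dn)/(S_up−S_dn) = (26.0720−0.0000)/(164.6268−105.2532) = 0.4391. V = [p*·26.0720 + (1−p*)·0.0000]/1.04 = 14.8136. B = V − Δ·S = -44.4409.
(1,1): S=211.0600. Δ = (V_up−V_dn)/(S_up−S_dn) = (106.7940−26.0720)/(257.4932−164.6268) = 0.8692. V = [p*·106.7940 + (1−p*)·26.0720]/1.04 = 70.9340. B = V − Δ·S = -112.5252.
(0,0): S=173.0000. Δ = (V_up−V_dn)/(S_up−S_dn) = (70.9340−14.8136)/(211.0600−134.9400) = 0.7373. V = [p*·70.9340 + (1−p*)·14.8136]/1.04 = 46.1304. B = V − Δ·S = -81.4159.
The time-0 hedge costs 46.1304, which is the no-arbitrage price.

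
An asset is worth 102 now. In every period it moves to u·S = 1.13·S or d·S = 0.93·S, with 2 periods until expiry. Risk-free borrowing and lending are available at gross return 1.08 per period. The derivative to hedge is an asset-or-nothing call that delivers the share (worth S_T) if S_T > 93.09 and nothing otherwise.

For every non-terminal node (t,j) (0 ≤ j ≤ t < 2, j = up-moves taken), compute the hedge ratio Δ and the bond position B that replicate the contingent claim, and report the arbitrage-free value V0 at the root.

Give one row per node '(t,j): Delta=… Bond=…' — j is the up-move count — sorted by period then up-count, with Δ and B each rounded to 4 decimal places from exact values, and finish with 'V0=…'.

(0,0): Delta=2.0010 Bond=-106.8334
(1,0): Delta=5.6500 Bond=-461.5203
(1,1): Delta=1.0000 Bond=0.0000
V0=97.2729

Risk-neutral probability p* = (R−d)/(u−d) = (1.08−0.93)/(1.13−0.93) = 0.7500.
Payoff layer (t=2): V(2,0)=0.0000, V(2,1)=107.1918, V(2,2)=130.2438
  t=1,j=0: stock 94.8600 → up 107.1918 (V=107.1918), down 88.2198 (V=0.0000). Price 74.4388; hedge Δ=5.6500, bond B=-461.5203.
  t=1,j=1: stock 115.2600 → up 130.2438 (V=130.2438), down 107.1918 (V=107.1918). Price 115.2600; hedge Δ=1.0000, bond B=0.0000.
  t=0,j=0: stock 102.0000 → up 115.2600 (V=115.2600), down 94.8600 (V=74.4388). Price 97.2729; hedge Δ=2.0010, bond B=-106.8334.
Each (Δ,B) replicates both successor values, so the strategy is self-financing and V0 is arbitrage-free.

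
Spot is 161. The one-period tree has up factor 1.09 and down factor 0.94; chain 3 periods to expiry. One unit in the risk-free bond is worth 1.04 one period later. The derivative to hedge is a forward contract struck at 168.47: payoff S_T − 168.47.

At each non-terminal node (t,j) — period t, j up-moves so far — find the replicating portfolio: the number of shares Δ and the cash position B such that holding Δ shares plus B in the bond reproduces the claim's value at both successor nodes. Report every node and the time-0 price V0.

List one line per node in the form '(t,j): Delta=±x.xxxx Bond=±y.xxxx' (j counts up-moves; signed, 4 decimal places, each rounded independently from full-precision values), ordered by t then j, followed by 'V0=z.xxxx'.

(0,0): Delta=1.0000 Bond=-149.7692
(1,0): Delta=1.0000 Bond=-155.7600
(1,1): Delta=1.0000 Bond=-155.7600
(2,0): Delta=1.0000 Bond=-161.9904
(2,1): Delta=1.0000 Bond=-161.9904
(2,2): Delta=1.0000 Bond=-161.9904
V0=11.2308

The replicating-portfolio and risk-neutral prices coincide; use p* = (1.04−0.94)/(1.09−0.94) = 0.6667 for the latter.
Terminal payoffs: V(3,0)=-34.7460, V(3,1)=-13.4070, V(3,2)=11.3371, V(3,3)=40.0297
(2,0): S=142.2596. Δ = (V_up−V_dn)/(S_up−S_dn) = (-13.4070−-34.7460)/(155.0630−133.7240) = 1.0000. V = [p*·-13.4070 + (1−p*)·-34.7460]/1.04 = -19.7308. B = V − Δ·S = -161.9904.
(2,1): S=164.9606. Δ = (V_up−V_dn)/(S_up−S_dn) = (11.3371−-13.4070)/(179.8071−155.0630) = 1.0000. V = [p*·11.3371 + (1−p*)·-13.4070]/1.04 = 2.9702. B = V − Δ·S = -161.9904.
(2,2): S=191.2841. Δ = (V_up−V_dn)/(S_up−S_dn) = (40.0297−11.3371)/(208.4997−179.8071) = 1.0000. V = [p*·40.0297 + (1−p*)·11.3371]/1.04 = 29.2937. B = V − Δ·S = -161.9904.
(1,0): S=151.3400. Δ = (V_up−V_dn)/(S_up−S_dn) = (2.9702−-19.7308)/(164.9606−142.2596) = 1.0000. V = [p*·2.9702 + (1−p*)·-19.7308]/1.04 = -4.4200. B = V − Δ·S = -155.7600.
(1,1): S=175.4900. Δ = (V_up−V_dn)/(S_up−S_dn) = (29.2937−2.9702)/(191.2841−164.9606) = 1.0000. V = [p*·29.2937 + (1−p*)·2.9702]/1.04 = 19.7300. B = V − Δ·S = -155.7600.
(0,0): S=161.0000. Δ = (V_up−V_dn)/(S_up−S_dn) = (19.7300−-4.4200)/(175.4900−151.3400) = 1.0000. V = [p*·19.7300 + (1−p*)·-4.4200]/1.04 = 11.2308. B = V − Δ·S = -149.7692.
The time-0 hedge costs 11.2308, which is the no-arbitrage price.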